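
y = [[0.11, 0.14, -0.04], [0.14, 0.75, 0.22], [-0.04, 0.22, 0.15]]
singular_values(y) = [0.84, 0.16, 0.0]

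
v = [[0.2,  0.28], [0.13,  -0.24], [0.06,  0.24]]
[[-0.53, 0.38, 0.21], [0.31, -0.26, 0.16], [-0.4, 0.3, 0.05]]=v @ [[-0.47, 0.21, 1.12], [-1.54, 1.20, -0.06]]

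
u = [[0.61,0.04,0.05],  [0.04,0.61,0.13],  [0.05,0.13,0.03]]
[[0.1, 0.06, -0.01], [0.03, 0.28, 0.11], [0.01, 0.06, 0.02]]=u @ [[0.16, 0.05, -0.04], [0.05, 0.42, 0.16], [-0.04, 0.16, 0.09]]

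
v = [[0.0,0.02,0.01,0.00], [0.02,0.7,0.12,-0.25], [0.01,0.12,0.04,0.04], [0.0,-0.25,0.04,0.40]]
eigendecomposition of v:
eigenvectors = [[-0.02, 0.04, -0.65, -0.76], [-0.87, 0.42, -0.17, 0.19], [-0.11, 0.33, 0.72, -0.59], [0.47, 0.84, -0.17, 0.18]]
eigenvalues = [0.85, 0.29, -0.01, 0.0]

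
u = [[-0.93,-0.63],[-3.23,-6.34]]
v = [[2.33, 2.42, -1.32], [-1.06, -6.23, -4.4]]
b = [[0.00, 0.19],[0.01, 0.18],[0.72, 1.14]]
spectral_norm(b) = 1.37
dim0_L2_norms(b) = [0.72, 1.17]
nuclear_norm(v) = 11.08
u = v @ b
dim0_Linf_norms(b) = [0.72, 1.14]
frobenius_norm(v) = 8.50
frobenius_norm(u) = 7.20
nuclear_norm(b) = 1.50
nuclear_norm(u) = 7.72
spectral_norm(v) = 7.88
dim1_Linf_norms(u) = [0.93, 6.34]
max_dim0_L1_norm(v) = 8.65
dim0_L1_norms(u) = [4.16, 6.97]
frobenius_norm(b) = 1.37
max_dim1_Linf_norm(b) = 1.14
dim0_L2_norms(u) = [3.36, 6.37]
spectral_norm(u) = 7.18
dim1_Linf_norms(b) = [0.19, 0.18, 1.14]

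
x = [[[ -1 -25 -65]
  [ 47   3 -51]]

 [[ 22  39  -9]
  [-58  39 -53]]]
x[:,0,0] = [-1, 22]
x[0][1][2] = -51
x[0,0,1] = -25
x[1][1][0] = -58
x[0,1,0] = 47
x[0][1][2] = -51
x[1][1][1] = 39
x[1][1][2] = -53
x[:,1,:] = [[47, 3, -51], [-58, 39, -53]]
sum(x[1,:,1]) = 78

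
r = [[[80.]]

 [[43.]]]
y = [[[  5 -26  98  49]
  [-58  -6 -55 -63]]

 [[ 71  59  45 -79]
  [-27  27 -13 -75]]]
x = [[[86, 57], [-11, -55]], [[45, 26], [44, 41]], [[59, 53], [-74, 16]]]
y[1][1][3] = -75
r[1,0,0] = 43.0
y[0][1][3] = -63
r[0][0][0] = 80.0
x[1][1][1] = 41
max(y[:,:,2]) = 98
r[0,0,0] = 80.0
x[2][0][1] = 53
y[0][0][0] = 5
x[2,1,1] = 16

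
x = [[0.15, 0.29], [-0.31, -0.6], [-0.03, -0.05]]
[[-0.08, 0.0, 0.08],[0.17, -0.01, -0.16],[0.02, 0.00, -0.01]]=x@[[-0.22, -0.21, 0.2], [-0.17, 0.12, 0.16]]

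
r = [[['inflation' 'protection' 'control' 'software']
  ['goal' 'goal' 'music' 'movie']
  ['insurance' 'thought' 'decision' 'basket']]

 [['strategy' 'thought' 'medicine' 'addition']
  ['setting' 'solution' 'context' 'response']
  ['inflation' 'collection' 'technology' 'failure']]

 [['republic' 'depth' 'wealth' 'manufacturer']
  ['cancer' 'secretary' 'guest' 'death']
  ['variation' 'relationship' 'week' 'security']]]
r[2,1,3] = 'death'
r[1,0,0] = 'strategy'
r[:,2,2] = ['decision', 'technology', 'week']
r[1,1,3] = 'response'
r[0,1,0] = 'goal'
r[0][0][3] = 'software'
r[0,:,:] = [['inflation', 'protection', 'control', 'software'], ['goal', 'goal', 'music', 'movie'], ['insurance', 'thought', 'decision', 'basket']]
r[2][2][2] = 'week'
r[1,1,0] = 'setting'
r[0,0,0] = 'inflation'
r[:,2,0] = ['insurance', 'inflation', 'variation']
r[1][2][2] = 'technology'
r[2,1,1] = 'secretary'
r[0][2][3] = 'basket'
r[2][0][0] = 'republic'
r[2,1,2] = 'guest'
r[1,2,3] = 'failure'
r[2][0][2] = 'wealth'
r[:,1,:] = [['goal', 'goal', 'music', 'movie'], ['setting', 'solution', 'context', 'response'], ['cancer', 'secretary', 'guest', 'death']]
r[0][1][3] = 'movie'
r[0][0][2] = 'control'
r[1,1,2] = 'context'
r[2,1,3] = 'death'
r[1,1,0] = 'setting'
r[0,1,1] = 'goal'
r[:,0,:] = [['inflation', 'protection', 'control', 'software'], ['strategy', 'thought', 'medicine', 'addition'], ['republic', 'depth', 'wealth', 'manufacturer']]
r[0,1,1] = 'goal'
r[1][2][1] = 'collection'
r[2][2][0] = 'variation'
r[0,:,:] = [['inflation', 'protection', 'control', 'software'], ['goal', 'goal', 'music', 'movie'], ['insurance', 'thought', 'decision', 'basket']]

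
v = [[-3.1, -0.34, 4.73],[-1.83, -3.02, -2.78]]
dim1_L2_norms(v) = [5.67, 4.49]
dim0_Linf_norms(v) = [3.1, 3.02, 4.73]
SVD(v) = [[-0.92, 0.40], [0.40, 0.92]] @ diag([5.909596137726895, 4.168077913014988]) @ [[0.36,  -0.15,  -0.92], [-0.7,  -0.70,  -0.16]]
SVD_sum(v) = [[-1.93, 0.82, 4.99], [0.84, -0.36, -2.19]] + [[-1.17, -1.16, -0.26], [-2.67, -2.66, -0.59]]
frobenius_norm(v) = 7.23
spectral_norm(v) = 5.91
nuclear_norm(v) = 10.08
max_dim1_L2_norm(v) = 5.67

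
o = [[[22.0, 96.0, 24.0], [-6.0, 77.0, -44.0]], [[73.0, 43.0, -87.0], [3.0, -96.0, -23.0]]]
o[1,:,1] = [43.0, -96.0]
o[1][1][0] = 3.0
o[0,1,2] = -44.0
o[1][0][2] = -87.0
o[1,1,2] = -23.0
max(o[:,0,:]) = 96.0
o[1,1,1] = -96.0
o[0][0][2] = 24.0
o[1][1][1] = -96.0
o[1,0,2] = -87.0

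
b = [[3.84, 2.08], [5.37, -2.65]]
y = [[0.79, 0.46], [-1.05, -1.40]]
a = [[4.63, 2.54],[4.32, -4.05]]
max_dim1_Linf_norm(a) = 4.63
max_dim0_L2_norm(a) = 6.33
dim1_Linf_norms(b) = [3.84, 5.37]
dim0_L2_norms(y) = [1.31, 1.47]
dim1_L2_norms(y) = [0.91, 1.75]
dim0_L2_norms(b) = [6.6, 3.37]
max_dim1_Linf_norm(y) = 1.4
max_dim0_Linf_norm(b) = 5.37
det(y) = -0.62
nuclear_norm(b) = 9.88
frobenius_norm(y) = 1.97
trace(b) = 1.19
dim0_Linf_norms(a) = [4.63, 4.05]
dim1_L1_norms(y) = [1.25, 2.45]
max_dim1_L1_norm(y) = 2.45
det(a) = -29.72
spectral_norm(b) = 6.69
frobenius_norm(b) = 7.41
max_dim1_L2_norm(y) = 1.75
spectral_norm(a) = 6.47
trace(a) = 0.58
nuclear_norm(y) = 2.27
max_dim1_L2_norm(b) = 5.99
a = b + y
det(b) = -21.35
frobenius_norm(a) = 7.93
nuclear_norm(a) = 11.06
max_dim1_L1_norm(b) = 8.02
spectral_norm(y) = 1.95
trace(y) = -0.61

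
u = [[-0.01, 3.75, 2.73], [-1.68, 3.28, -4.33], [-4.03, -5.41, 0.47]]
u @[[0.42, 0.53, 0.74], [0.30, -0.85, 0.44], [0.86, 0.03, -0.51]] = [[3.47,-3.11,0.25], [-3.45,-3.81,2.41], [-2.91,2.48,-5.60]]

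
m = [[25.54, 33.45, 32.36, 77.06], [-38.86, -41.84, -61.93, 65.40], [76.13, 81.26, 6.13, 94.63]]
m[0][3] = 77.06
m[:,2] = [32.36, -61.93, 6.13]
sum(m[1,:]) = -77.22999999999999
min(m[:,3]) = 65.4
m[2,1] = 81.26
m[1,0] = -38.86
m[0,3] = 77.06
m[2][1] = 81.26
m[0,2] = 32.36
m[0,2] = 32.36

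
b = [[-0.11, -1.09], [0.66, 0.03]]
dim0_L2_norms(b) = [0.67, 1.09]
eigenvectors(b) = [[0.79+0.00j, 0.79-0.00j], [(-0.05-0.61j), -0.05+0.61j]]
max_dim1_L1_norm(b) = 1.2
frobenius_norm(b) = 1.28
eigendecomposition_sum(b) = [[(-0.06+0.42j),-0.55-0.03j], [(0.33+0.02j),(0.01+0.42j)]] + [[(-0.06-0.42j),-0.55+0.03j],[0.33-0.02j,(0.01-0.42j)]]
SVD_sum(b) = [[-0.20, -1.07], [0.03, 0.15]] + [[0.09, -0.02], [0.63, -0.12]]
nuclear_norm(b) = 1.75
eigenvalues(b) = [(-0.04+0.85j), (-0.04-0.85j)]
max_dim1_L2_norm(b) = 1.1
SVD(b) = [[0.99,-0.13], [-0.13,-0.99]] @ diag([1.1020221896370106, 0.64980542745321]) @ [[-0.18, -0.98], [-0.98, 0.18]]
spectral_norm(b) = 1.10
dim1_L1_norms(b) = [1.2, 0.69]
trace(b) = -0.08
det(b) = 0.72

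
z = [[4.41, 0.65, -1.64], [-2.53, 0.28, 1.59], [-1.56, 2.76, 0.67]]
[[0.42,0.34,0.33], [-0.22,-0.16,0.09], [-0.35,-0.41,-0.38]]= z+[[-3.99, -0.31, 1.97], [2.31, -0.44, -1.5], [1.21, -3.17, -1.05]]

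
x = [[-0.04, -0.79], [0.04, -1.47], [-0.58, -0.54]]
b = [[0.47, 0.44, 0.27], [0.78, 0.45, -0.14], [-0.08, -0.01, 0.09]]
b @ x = [[-0.16,-1.16], [0.07,-1.2], [-0.05,0.03]]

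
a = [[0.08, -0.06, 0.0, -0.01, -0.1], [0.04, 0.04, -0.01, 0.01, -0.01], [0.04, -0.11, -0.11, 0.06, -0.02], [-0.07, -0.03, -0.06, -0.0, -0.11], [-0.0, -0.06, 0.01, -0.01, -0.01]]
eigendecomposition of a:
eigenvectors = [[0.60+0.00j,0.20+0.03j,(0.2-0.03j),(0.03+0.02j),(0.03-0.02j)],[0.65+0.00j,(-0.02-0.03j),-0.02+0.03j,0.01-0.03j,(0.01+0.03j)],[(-0.21+0j),-0.36+0.05j,(-0.36-0.05j),0.75+0.00j,0.75-0.00j],[(-0.03+0j),-0.88+0.00j,(-0.88-0j),0.59+0.29j,0.59-0.29j],[(-0.42+0j),(0.23+0.02j),(0.23-0.02j),(-0.02+0.01j),-0.02-0.01j]]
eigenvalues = [(0.09+0j), (0.02+0.01j), (0.02-0.01j), (-0.06+0.03j), (-0.06-0.03j)]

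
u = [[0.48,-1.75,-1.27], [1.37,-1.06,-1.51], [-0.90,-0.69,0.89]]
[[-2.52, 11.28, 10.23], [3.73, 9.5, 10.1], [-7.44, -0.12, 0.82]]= u @ [[3.66,0.48,4.39], [3.73,-4.2,-5.46], [-1.77,-2.91,1.13]]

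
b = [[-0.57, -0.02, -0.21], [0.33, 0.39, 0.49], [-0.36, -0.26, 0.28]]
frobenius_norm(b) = 1.07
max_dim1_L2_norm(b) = 0.71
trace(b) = 0.10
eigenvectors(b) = [[(0.88+0j), 0.05+0.12j, 0.05-0.12j], [(-0.4+0j), -0.80+0.00j, -0.80-0.00j], [0.24+0.00j, (0.02-0.59j), 0.02+0.59j]]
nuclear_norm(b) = 1.71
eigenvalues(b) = [(-0.62+0j), (0.36+0.32j), (0.36-0.32j)]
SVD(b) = [[-0.62, -0.17, -0.77],[0.72, -0.50, -0.48],[-0.3, -0.85, 0.43]] @ diag([0.8895474178155021, 0.5071276393898327, 0.31245311460228475]) @ [[0.79, 0.42, 0.45],  [0.47, 0.06, -0.88],  [0.40, -0.91, 0.15]]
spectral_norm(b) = 0.89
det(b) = -0.14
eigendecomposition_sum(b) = [[-0.60+0.00j, -0.04+0.00j, (-0.12+0j)], [0.28-0.00j, 0.02-0.00j, (0.05-0j)], [-0.16+0.00j, -0.01+0.00j, -0.03+0.00j]] + [[(0.02-0.01j), 0.01-0.04j, -0.05-0.02j], [(0.03+0.13j), (0.19+0.16j), (0.22-0.22j)], [-0.10+0.02j, (-0.12+0.13j), 0.16+0.17j]] + [[0.02+0.01j,0.01+0.04j,-0.05+0.02j], [(0.03-0.13j),0.19-0.16j,0.22+0.22j], [(-0.1-0.02j),(-0.12-0.13j),(0.16-0.17j)]]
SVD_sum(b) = [[-0.43, -0.23, -0.25], [0.51, 0.27, 0.29], [-0.21, -0.11, -0.12]] + [[-0.04, -0.01, 0.07], [-0.12, -0.02, 0.22], [-0.2, -0.03, 0.38]] + [[-0.1,0.22,-0.04], [-0.06,0.14,-0.02], [0.05,-0.12,0.02]]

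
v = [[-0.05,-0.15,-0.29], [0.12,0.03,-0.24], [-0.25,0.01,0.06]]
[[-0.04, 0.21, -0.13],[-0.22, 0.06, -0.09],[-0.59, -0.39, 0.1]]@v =[[0.06, 0.01, -0.05], [0.04, 0.03, 0.04], [-0.04, 0.08, 0.27]]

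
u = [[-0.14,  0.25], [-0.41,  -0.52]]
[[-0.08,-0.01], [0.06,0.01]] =u @ [[0.16,0.02], [-0.25,-0.03]]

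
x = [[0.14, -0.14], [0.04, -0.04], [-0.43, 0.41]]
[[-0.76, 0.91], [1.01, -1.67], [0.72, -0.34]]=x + [[-0.90, 1.05], [0.97, -1.63], [1.15, -0.75]]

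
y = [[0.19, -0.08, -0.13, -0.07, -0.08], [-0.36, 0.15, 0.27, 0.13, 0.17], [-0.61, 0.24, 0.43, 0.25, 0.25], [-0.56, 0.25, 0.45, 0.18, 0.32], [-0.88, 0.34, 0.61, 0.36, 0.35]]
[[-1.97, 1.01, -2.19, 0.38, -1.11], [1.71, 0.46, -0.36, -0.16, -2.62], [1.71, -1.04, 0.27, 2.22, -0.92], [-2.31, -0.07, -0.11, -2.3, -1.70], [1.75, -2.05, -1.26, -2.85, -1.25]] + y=[[-1.78, 0.93, -2.32, 0.31, -1.19], [1.35, 0.61, -0.09, -0.03, -2.45], [1.10, -0.8, 0.70, 2.47, -0.67], [-2.87, 0.18, 0.34, -2.12, -1.38], [0.87, -1.71, -0.65, -2.49, -0.90]]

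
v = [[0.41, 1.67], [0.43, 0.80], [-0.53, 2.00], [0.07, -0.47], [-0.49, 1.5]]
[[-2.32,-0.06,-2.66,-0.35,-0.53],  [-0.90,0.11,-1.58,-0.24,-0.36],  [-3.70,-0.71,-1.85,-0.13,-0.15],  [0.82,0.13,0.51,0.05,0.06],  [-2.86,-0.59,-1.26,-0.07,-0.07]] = v@[[0.90, 0.62, -1.31, -0.29, -0.47], [-1.61, -0.19, -1.27, -0.14, -0.20]]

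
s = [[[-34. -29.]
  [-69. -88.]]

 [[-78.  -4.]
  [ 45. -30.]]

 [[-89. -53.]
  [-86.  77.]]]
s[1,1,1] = -30.0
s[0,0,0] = -34.0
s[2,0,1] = -53.0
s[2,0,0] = -89.0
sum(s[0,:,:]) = -220.0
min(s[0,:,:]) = -88.0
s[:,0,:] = [[-34.0, -29.0], [-78.0, -4.0], [-89.0, -53.0]]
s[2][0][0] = -89.0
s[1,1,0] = 45.0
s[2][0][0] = -89.0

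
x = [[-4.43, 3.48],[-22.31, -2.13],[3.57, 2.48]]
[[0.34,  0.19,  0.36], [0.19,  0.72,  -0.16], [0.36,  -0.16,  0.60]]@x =[[-4.46, 1.67],[-17.48, -1.27],[4.12, 3.08]]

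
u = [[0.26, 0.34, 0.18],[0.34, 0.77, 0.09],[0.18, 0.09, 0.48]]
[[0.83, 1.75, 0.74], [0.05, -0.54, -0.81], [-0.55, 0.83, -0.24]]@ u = [[0.94,1.7,0.66],[-0.32,-0.47,-0.43],[0.1,0.43,-0.14]]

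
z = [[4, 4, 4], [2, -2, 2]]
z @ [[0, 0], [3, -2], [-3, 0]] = [[0, -8], [-12, 4]]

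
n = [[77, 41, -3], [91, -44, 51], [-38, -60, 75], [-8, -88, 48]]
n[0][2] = -3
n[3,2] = 48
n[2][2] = 75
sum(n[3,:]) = -48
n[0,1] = 41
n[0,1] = 41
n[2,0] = -38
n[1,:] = [91, -44, 51]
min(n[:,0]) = -38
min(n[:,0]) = -38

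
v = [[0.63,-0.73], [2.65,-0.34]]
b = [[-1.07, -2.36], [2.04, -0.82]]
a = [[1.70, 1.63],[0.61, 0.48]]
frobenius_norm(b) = 3.40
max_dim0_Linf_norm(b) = 2.36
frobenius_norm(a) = 2.48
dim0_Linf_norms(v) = [2.65, 0.73]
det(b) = 5.69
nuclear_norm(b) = 4.79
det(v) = 1.72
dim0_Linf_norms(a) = [1.7, 1.63]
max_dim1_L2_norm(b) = 2.59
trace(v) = 0.29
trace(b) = -1.89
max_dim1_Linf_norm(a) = 1.7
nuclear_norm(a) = 2.55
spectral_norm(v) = 2.77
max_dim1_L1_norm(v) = 2.99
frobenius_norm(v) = 2.84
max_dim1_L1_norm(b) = 3.43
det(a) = -0.18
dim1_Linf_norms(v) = [0.73, 2.65]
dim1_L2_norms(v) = [0.96, 2.67]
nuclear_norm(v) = 3.39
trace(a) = 2.18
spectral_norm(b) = 2.60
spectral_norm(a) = 2.48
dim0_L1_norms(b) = [3.11, 3.18]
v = b + a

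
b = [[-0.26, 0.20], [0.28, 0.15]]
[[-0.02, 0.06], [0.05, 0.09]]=b @ [[0.13, 0.09],  [0.09, 0.42]]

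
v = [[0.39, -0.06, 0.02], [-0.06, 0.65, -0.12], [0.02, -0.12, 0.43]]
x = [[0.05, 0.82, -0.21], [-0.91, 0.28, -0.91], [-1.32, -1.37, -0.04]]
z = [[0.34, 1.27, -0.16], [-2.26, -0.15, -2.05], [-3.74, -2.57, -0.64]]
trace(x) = 0.29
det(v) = 0.10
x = z @ v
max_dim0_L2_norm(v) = 0.66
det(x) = 0.55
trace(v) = 1.47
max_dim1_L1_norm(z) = 6.95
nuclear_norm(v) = 1.47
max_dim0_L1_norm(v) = 0.83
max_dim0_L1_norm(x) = 2.47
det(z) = 5.30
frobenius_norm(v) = 0.89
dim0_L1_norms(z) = [6.34, 3.99, 2.85]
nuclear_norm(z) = 7.81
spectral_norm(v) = 0.71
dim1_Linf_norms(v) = [0.39, 0.65, 0.43]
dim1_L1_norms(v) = [0.47, 0.83, 0.57]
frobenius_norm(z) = 5.66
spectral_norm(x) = 2.06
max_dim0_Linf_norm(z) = 3.74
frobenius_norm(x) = 2.46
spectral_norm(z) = 5.25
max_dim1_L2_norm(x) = 1.9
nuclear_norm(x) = 3.60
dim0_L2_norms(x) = [1.6, 1.62, 0.93]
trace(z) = -0.45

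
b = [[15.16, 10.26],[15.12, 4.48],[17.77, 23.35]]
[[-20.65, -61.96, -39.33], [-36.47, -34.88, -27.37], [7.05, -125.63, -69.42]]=b@ [[-3.23, -0.92, -1.20], [2.76, -4.68, -2.06]]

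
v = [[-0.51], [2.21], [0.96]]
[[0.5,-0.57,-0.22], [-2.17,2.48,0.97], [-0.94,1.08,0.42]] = v@[[-0.98, 1.12, 0.44]]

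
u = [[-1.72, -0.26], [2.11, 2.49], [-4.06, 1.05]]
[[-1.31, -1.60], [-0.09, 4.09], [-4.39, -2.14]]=u@[[0.88,0.78], [-0.78,0.98]]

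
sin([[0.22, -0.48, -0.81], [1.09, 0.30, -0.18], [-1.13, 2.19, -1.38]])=[[0.72,  -0.65,  -0.63], [1.08,  0.66,  -0.24], [-0.64,  1.82,  -0.53]]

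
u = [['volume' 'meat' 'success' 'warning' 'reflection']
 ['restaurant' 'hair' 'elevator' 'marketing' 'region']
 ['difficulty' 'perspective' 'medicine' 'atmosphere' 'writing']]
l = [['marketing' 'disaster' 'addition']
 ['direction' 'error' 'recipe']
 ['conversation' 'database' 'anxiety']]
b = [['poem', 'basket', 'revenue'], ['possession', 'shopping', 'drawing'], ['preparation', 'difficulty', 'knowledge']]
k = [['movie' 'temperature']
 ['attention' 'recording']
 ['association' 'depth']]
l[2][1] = 'database'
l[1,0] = 'direction'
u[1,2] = 'elevator'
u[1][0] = 'restaurant'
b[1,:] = ['possession', 'shopping', 'drawing']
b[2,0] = 'preparation'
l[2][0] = 'conversation'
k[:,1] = ['temperature', 'recording', 'depth']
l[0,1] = 'disaster'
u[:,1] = ['meat', 'hair', 'perspective']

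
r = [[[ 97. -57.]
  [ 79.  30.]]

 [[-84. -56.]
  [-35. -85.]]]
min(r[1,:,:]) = -85.0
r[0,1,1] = 30.0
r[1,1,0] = -35.0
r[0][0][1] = -57.0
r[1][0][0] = -84.0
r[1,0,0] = -84.0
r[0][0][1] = -57.0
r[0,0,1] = -57.0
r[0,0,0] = 97.0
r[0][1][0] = 79.0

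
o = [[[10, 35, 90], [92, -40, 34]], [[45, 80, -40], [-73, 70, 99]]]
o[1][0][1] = 80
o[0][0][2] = 90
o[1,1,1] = 70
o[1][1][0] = -73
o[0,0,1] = 35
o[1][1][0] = -73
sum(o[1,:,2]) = 59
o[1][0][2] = -40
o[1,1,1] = 70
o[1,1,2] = 99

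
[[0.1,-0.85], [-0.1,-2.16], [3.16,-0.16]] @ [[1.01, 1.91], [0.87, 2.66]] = [[-0.64, -2.07], [-1.98, -5.94], [3.05, 5.61]]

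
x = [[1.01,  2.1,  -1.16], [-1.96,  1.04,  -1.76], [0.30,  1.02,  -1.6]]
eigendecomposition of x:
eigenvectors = [[-0.02+0.63j, (-0.02-0.63j), (-0.14+0j)], [-0.73+0.00j, -0.73-0.00j, 0.58+0.00j], [-0.13+0.21j, -0.13-0.21j, (0.8+0j)]]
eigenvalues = [(0.69+2.2j), (0.69-2.2j), (-0.92+0j)]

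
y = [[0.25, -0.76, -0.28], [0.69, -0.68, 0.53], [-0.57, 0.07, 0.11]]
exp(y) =[[1.17, -0.62, -0.51], [0.42, 0.37, 0.31], [-0.64, 0.25, 1.26]]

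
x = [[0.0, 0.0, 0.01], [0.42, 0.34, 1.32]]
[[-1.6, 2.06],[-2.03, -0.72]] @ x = [[0.87, 0.70, 2.70], [-0.30, -0.24, -0.97]]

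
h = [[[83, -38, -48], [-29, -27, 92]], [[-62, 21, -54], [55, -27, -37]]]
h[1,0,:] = [-62, 21, -54]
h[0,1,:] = [-29, -27, 92]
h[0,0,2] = -48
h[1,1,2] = -37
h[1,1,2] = -37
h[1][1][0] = 55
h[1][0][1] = 21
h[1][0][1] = 21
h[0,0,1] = -38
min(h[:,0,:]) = -62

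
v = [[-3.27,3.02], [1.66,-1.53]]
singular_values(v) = [4.99, 0.0]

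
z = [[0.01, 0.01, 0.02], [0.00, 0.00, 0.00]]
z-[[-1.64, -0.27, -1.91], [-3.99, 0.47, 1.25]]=[[1.65, 0.28, 1.93],  [3.99, -0.47, -1.25]]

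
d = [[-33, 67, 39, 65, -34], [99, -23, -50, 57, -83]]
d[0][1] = 67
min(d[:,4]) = -83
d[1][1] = -23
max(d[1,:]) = 99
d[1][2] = -50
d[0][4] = -34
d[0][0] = -33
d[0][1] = 67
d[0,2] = 39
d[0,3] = 65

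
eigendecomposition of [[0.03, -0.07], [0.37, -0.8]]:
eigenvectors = [[0.91,0.09], [0.42,1.00]]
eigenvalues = [-0.0, -0.77]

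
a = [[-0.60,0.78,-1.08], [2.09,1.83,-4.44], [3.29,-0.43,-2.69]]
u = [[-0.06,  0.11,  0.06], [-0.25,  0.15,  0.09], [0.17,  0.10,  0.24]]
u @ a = [[0.46, 0.13, -0.59], [0.76, 0.04, -0.64], [0.90, 0.21, -1.27]]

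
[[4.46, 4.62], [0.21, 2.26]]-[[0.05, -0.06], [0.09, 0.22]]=[[4.41,4.68], [0.12,2.04]]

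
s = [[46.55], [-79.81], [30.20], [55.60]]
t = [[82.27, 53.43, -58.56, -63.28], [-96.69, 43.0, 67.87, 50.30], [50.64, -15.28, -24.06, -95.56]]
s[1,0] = -79.81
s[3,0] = 55.6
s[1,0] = -79.81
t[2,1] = -15.28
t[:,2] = [-58.56, 67.87, -24.06]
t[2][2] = -24.06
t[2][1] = -15.28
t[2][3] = -95.56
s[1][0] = -79.81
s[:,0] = [46.55, -79.81, 30.2, 55.6]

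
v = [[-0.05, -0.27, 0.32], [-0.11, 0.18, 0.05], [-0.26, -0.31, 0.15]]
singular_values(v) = [0.57, 0.22, 0.18]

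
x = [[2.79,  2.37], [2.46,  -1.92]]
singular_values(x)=[3.81, 2.94]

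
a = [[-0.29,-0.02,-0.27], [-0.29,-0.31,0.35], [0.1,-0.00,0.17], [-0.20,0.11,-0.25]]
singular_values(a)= [0.6, 0.5, 0.07]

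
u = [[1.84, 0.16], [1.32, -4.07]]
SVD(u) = [[0.12, 0.99], [0.99, -0.12]] @ diag([4.303079024988278, 1.7894163586784175]) @ [[0.35,-0.94], [0.94,0.35]]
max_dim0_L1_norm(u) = 4.23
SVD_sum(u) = [[0.18, -0.47], [1.52, -4.00]] + [[1.66,0.63], [-0.20,-0.07]]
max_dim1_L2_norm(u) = 4.28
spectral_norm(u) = 4.30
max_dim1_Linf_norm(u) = 4.07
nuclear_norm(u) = 6.09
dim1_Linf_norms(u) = [1.84, 4.07]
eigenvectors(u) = [[0.98, -0.03], [0.22, 1.0]]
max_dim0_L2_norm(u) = 4.07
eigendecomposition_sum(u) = [[1.86, 0.05], [0.41, 0.01]] + [[-0.02,0.11], [0.91,-4.08]]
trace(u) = -2.23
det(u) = -7.70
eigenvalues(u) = [1.88, -4.11]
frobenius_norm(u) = 4.66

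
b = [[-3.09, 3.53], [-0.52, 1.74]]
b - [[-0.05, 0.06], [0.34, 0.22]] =[[-3.04, 3.47],[-0.86, 1.52]]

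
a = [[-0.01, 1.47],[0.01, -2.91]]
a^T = [[-0.01, 0.01],[1.47, -2.91]]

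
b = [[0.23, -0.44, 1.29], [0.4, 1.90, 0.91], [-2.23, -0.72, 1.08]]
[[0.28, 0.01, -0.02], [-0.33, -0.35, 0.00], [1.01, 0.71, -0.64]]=b@[[-0.29, -0.27, 0.26],[-0.21, -0.13, -0.02],[0.20, 0.01, -0.07]]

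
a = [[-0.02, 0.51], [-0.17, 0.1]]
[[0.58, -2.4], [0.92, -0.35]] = a @ [[-4.88, -0.72],  [0.94, -4.73]]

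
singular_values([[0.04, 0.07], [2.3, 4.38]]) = [4.95, 0.0]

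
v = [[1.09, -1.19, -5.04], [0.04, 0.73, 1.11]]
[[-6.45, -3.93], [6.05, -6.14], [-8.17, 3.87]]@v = [[-7.19, 4.81, 28.15], [6.35, -11.68, -37.31], [-8.75, 12.55, 45.47]]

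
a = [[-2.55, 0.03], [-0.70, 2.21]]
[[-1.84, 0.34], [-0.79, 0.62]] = a@[[0.72, -0.13], [-0.13, 0.24]]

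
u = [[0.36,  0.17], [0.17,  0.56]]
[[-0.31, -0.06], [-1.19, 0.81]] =u@[[0.17,-0.99], [-2.18,1.75]]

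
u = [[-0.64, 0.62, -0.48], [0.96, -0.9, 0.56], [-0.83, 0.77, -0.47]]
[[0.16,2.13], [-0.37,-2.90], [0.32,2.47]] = u @ [[0.64, -0.06], [1.8, 2.24], [1.14, -1.47]]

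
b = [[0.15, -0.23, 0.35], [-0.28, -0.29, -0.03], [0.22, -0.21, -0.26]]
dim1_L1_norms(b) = [0.73, 0.6, 0.69]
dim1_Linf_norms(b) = [0.35, 0.29, 0.26]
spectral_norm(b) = 0.45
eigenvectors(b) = [[(0.85+0j), -0.26+0.33j, -0.26-0.33j], [(-0.36+0j), -0.67+0.00j, (-0.67-0j)], [0.39+0.00j, -0.13-0.60j, -0.13+0.60j]]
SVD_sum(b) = [[0.02, -0.25, 0.34], [0.01, -0.08, 0.11], [-0.0, 0.04, -0.06]] + [[0.01, 0.03, 0.02], [-0.04, -0.23, -0.17], [-0.04, -0.23, -0.17]] + [[0.12, -0.01, -0.01], [-0.25, 0.02, 0.03], [0.26, -0.02, -0.03]]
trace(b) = -0.40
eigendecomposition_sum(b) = [[0.28+0.00j, (-0.14+0j), (0.15-0j)], [-0.12-0.00j, (0.06-0j), (-0.06+0j)], [0.13+0.00j, (-0.06+0j), (0.07-0j)]] + [[(-0.06+0.01j), -0.05+0.10j, 0.10+0.07j],[-0.08-0.07j, -0.17+0.04j, (0.02+0.19j)],[(0.05-0.09j), -0.07-0.15j, -0.17+0.05j]] + [[(-0.06-0.01j), -0.05-0.10j, (0.1-0.07j)], [(-0.08+0.07j), (-0.17-0.04j), 0.02-0.19j], [0.05+0.09j, -0.07+0.15j, (-0.17-0.05j)]]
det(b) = 0.07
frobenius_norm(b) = 0.72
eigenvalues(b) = [(0.41+0j), (-0.4+0.11j), (-0.4-0.11j)]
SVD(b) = [[0.94, 0.1, -0.32], [0.3, -0.7, 0.65], [-0.16, -0.71, -0.69]] @ diag([0.45174913614427337, 0.41049591761326576, 0.3857665351164429]) @ [[0.05, -0.60, 0.80], [0.13, 0.8, 0.59], [-0.99, 0.08, 0.12]]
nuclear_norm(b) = 1.25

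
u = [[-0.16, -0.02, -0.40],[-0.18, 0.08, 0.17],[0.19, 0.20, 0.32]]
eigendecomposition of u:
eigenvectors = [[-0.67+0.00j, (-0.67-0j), -0.48+0.00j],  [-0.10-0.60j, -0.10+0.60j, 0.63+0.00j],  [(0.16+0.4j), (0.16-0.4j), 0.61+0.00j]]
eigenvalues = [(-0.07+0.22j), (-0.07-0.22j), (0.38+0j)]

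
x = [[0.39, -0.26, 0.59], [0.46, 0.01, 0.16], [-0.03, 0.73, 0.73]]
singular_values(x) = [1.1, 0.77, 0.29]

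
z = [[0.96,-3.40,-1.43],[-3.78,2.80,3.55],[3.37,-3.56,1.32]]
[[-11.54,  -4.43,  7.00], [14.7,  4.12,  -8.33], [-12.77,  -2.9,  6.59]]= z @ [[-1.16, 0.20, 0.39], [2.76, 1.17, -1.70], [0.73, 0.45, -0.59]]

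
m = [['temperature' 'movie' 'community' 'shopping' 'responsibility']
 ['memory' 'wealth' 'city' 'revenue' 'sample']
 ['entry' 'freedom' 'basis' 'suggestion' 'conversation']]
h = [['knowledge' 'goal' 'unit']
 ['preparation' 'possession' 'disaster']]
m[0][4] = 'responsibility'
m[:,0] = ['temperature', 'memory', 'entry']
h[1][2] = 'disaster'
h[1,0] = 'preparation'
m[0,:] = ['temperature', 'movie', 'community', 'shopping', 'responsibility']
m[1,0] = 'memory'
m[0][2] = 'community'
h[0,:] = ['knowledge', 'goal', 'unit']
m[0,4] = 'responsibility'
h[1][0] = 'preparation'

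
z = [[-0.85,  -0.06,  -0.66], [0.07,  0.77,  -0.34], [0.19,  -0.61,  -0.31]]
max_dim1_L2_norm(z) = 1.08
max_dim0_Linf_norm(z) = 0.85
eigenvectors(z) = [[0.87+0.00j,0.87-0.00j,(-0.12+0j)], [-0.07-0.11j,(-0.07+0.11j),-0.90+0.00j], [(-0.24-0.4j),(-0.24+0.4j),(0.42+0j)]]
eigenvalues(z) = [(-0.66+0.31j), (-0.66-0.31j), (0.94+0j)]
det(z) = 0.51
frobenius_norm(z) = 1.54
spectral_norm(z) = 1.09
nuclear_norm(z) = 2.55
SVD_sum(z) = [[-0.78, 0.14, -0.7], [-0.20, 0.04, -0.18], [0.01, -0.00, 0.01]] + [[-0.02, -0.20, -0.01], [0.09, 0.74, 0.05], [-0.07, -0.60, -0.04]] + [[-0.04,0.0,0.05], [0.19,-0.01,-0.21], [0.25,-0.01,-0.28]]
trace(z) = -0.39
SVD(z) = [[-0.97, 0.21, -0.14], [-0.25, -0.76, 0.6], [0.02, 0.62, 0.79]] @ diag([1.0914724304109673, 0.9823005084287965, 0.4724125789956326]) @ [[0.74, -0.13, 0.66],[-0.12, -0.99, -0.07],[0.66, -0.02, -0.75]]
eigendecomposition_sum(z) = [[(-0.43-0.04j),  (-0.09-0.29j),  -0.31-0.64j], [0.03+0.06j,  -0.03+0.04j,  (-0.05+0.09j)], [0.10+0.21j,  (-0.11+0.12j),  (-0.21+0.32j)]] + [[-0.43+0.04j, (-0.09+0.29j), (-0.31+0.64j)], [0.03-0.06j, -0.03-0.04j, (-0.05-0.09j)], [(0.1-0.21j), -0.11-0.12j, (-0.21-0.32j)]] + [[-0j, (0.12-0j), -0.03-0.00j],[0.01-0.00j, (0.83-0j), (-0.23-0j)],[-0.00+0.00j, -0.39+0.00j, (0.11+0j)]]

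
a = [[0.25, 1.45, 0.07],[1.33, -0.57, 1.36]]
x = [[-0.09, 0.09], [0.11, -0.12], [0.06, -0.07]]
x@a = [[0.10, -0.18, 0.12], [-0.13, 0.23, -0.16], [-0.08, 0.13, -0.09]]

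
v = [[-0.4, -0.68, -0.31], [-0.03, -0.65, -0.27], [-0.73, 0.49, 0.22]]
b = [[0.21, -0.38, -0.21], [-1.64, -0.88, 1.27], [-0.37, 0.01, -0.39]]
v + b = [[-0.19,  -1.06,  -0.52], [-1.67,  -1.53,  1.0], [-1.10,  0.5,  -0.17]]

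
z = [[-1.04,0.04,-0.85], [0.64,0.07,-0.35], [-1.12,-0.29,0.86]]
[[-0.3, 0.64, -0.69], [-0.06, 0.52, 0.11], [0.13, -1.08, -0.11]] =z @ [[0.04, 0.28, 0.36], [0.35, -0.72, 0.07], [0.32, -1.13, 0.37]]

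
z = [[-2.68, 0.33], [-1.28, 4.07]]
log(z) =[[0.96+3.17j, (0.02-0.16j)], [(-0.08+0.61j), 1.39-0.03j]]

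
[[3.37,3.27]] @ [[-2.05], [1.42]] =[[-2.27]]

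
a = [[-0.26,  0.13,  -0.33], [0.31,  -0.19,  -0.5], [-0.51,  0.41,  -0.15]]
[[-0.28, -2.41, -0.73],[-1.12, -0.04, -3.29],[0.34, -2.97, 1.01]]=a @ [[-0.65, 5.70, -2.60], [0.61, 1.02, 0.93], [1.61, 3.22, 4.62]]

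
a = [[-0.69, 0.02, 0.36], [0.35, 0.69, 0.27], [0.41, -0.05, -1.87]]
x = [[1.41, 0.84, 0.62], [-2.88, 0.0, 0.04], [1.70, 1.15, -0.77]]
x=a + [[2.10, 0.82, 0.26], [-3.23, -0.69, -0.23], [1.29, 1.20, 1.1]]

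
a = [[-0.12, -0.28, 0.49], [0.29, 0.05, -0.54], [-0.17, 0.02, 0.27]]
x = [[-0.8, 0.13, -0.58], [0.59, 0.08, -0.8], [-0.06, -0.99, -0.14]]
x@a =[[0.23,  0.22,  -0.62], [0.09,  -0.18,  0.03], [-0.26,  -0.04,  0.47]]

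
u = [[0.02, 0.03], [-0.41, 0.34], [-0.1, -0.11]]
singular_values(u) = [0.53, 0.15]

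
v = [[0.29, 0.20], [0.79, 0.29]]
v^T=[[0.29, 0.79], [0.2, 0.29]]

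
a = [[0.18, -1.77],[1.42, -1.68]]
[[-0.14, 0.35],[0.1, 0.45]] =a @ [[0.19, 0.09], [0.10, -0.19]]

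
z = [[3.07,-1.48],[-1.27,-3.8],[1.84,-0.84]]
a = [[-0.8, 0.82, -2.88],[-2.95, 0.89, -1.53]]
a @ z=[[-8.80,0.49], [-13.00,2.27]]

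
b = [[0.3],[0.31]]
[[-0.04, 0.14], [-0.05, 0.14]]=b@ [[-0.15, 0.45]]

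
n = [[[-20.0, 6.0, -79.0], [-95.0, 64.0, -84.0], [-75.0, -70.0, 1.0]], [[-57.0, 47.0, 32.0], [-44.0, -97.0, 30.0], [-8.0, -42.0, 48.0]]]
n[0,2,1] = -70.0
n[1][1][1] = -97.0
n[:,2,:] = [[-75.0, -70.0, 1.0], [-8.0, -42.0, 48.0]]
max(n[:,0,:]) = 47.0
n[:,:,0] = [[-20.0, -95.0, -75.0], [-57.0, -44.0, -8.0]]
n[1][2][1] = -42.0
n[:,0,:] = [[-20.0, 6.0, -79.0], [-57.0, 47.0, 32.0]]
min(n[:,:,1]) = -97.0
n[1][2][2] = 48.0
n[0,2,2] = 1.0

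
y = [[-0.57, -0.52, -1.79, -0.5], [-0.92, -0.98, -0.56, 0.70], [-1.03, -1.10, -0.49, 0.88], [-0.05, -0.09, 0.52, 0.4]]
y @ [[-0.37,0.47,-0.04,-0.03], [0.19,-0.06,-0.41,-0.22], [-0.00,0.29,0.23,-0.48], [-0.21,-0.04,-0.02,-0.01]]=[[0.22, -0.74, -0.17, 1.0], [0.01, -0.56, 0.30, 0.5], [-0.01, -0.6, 0.36, 0.50], [-0.08, 0.12, 0.15, -0.23]]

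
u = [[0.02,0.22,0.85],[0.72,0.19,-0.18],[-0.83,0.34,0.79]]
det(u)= 0.254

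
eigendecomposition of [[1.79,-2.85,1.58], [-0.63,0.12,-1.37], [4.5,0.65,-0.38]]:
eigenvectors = [[(0.71+0j), (0.24-0.21j), 0.24+0.21j], [(-0.31+0j), -0.30-0.36j, (-0.3+0.36j)], [(0.63+0j), (-0.83+0j), -0.83-0.00j]]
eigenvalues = [(4.41+0j), (-1.44+1.44j), (-1.44-1.44j)]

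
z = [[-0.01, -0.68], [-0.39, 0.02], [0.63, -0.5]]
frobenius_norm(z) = 1.12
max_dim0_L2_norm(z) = 0.84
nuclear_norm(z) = 1.53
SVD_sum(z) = [[0.33, -0.42], [-0.16, 0.20], [0.48, -0.62]] + [[-0.34, -0.26], [-0.23, -0.18], [0.15, 0.12]]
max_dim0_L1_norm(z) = 1.2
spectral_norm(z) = 0.98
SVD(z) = [[0.54, 0.77], [-0.26, 0.54], [0.80, -0.35]] @ diag([0.9784570919517843, 0.5518348658876651]) @ [[0.61, -0.79], [-0.79, -0.61]]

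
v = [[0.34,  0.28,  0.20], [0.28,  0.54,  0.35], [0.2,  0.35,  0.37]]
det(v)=0.015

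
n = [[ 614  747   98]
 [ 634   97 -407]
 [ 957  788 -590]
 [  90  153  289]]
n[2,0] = 957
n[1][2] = -407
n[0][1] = 747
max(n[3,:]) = 289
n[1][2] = -407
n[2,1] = 788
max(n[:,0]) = 957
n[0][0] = 614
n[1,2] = -407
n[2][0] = 957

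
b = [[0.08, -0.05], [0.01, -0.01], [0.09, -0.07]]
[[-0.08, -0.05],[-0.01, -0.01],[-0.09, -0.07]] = b@ [[-1.0, 0.05], [0.05, 1.0]]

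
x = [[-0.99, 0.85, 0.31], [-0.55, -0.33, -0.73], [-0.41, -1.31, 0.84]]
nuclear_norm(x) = 3.91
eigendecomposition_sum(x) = [[(-0.49+0.35j), 0.42+0.50j, 0.16+0.21j], [-0.27-0.33j, (-0.33+0.32j), (-0.14+0.13j)], [(-0.21-0.25j), (-0.25+0.24j), -0.11+0.10j]] + [[(-0.49-0.35j), 0.42-0.50j, 0.16-0.21j], [(-0.27+0.33j), -0.33-0.32j, -0.14-0.13j], [(-0.21+0.25j), -0.25-0.24j, -0.11-0.10j]] + [[-0.00-0.00j, (0.02+0j), -0.02+0.00j],[(-0-0j), (0.34+0j), -0.44+0.00j],[0j, (-0.8-0j), 1.06-0.00j]]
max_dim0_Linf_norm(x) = 1.31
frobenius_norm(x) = 2.31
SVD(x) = [[-0.41, -0.91, 0.07], [0.01, -0.08, -1.00], [0.91, -0.41, 0.05]] @ diag([1.6708159490578036, 1.2654799221759137, 0.9693991081818238]) @ [[0.01, -0.93, 0.38], [0.88, -0.17, -0.45], [0.48, 0.34, 0.81]]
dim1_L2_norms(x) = [1.34, 0.97, 1.61]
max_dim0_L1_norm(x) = 2.49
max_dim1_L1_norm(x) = 2.56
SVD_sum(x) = [[-0.01, 0.63, -0.26], [0.0, -0.02, 0.01], [0.02, -1.41, 0.57]] + [[-1.01, 0.19, 0.52], [-0.09, 0.02, 0.05], [-0.45, 0.09, 0.23]] + [[0.03,0.02,0.05], [-0.46,-0.33,-0.78], [0.02,0.01,0.04]]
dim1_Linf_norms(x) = [0.99, 0.73, 1.31]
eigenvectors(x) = [[(0.75+0j), (0.75-0j), -0.02+0.00j], [(0.04+0.53j), (0.04-0.53j), -0.39+0.00j], [(0.03+0.4j), (0.03-0.4j), 0.92+0.00j]]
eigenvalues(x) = [(-0.94+0.77j), (-0.94-0.77j), (1.39+0j)]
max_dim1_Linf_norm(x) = 1.31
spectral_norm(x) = 1.67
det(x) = 2.05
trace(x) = -0.48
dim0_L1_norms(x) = [1.95, 2.49, 1.88]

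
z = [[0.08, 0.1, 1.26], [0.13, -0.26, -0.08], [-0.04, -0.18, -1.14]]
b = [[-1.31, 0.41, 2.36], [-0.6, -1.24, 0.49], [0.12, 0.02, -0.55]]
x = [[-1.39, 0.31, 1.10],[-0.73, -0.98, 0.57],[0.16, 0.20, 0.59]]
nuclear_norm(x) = 3.60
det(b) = -0.67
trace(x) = -1.78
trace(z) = -1.32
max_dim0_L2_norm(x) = 1.58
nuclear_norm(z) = 2.02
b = z + x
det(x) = 1.14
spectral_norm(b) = 2.85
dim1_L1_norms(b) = [4.08, 2.33, 0.69]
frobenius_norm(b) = 3.15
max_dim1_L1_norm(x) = 2.8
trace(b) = -3.10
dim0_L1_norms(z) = [0.25, 0.54, 2.48]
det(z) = -0.00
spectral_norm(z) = 1.72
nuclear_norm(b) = 4.36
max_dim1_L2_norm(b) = 2.73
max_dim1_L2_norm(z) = 1.27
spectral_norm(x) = 2.02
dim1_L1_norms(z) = [1.44, 0.47, 1.36]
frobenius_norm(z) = 1.74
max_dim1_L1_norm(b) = 4.08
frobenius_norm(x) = 2.34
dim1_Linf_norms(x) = [1.39, 0.98, 0.59]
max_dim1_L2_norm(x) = 1.8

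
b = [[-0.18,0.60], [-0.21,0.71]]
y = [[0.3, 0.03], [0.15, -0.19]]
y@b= [[-0.06, 0.2], [0.01, -0.04]]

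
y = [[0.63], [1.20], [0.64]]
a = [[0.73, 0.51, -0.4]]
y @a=[[0.46,0.32,-0.25],[0.88,0.61,-0.48],[0.47,0.33,-0.26]]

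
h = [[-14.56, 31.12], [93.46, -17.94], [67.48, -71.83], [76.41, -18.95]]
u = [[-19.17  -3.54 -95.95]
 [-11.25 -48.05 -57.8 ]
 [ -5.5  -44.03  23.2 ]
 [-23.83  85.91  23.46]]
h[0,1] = 31.12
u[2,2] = 23.2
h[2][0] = 67.48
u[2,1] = -44.03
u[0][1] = -3.54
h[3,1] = -18.95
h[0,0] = -14.56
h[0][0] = -14.56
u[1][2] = -57.8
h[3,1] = -18.95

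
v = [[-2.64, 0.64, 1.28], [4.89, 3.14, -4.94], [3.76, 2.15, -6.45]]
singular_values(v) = [11.02, 2.0, 1.45]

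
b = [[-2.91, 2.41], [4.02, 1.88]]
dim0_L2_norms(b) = [4.96, 3.06]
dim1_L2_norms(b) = [3.78, 4.44]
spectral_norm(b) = 4.96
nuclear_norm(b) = 8.02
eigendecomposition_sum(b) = [[-3.58, 1.36], [2.27, -0.87]] + [[0.67, 1.05], [1.75, 2.75]]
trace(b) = -1.03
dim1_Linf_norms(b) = [2.91, 4.02]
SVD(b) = [[-0.57, 0.82], [0.82, 0.57]] @ diag([4.9646622235576165, 3.0533799314824774]) @ [[1.0,0.04],[-0.04,1.0]]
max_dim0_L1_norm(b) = 6.93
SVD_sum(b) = [[-2.82,-0.1], [4.08,0.15]] + [[-0.09, 2.51], [-0.06, 1.73]]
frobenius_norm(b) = 5.83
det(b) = -15.16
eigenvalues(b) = [-4.44, 3.41]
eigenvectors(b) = [[-0.84, -0.36],[0.54, -0.93]]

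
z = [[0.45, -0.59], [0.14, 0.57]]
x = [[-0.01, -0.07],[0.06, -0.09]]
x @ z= [[-0.01,-0.03], [0.01,-0.09]]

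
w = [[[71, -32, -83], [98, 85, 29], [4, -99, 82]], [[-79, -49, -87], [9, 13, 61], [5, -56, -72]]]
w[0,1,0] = 98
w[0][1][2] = 29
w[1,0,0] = -79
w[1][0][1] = -49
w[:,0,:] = [[71, -32, -83], [-79, -49, -87]]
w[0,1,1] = 85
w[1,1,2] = 61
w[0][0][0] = 71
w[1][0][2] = -87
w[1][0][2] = -87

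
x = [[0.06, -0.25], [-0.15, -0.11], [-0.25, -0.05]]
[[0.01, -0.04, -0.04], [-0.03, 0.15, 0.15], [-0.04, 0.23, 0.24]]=x @ [[0.16, -0.92, -0.96], [0.01, -0.08, -0.08]]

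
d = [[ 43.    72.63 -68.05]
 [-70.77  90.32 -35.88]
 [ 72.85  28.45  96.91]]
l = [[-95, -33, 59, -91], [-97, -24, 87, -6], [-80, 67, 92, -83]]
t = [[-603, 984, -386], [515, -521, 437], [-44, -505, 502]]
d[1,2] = -35.88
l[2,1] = 67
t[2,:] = [-44, -505, 502]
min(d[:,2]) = -68.05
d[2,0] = 72.85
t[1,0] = 515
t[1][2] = 437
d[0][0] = 43.0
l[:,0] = [-95, -97, -80]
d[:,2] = [-68.05, -35.88, 96.91]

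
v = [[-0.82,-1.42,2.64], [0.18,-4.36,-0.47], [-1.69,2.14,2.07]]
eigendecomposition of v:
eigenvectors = [[(-0.79+0j), -0.79-0.00j, 0.49+0.00j], [(0.02+0.04j), (0.02-0.04j), 0.86+0.00j], [-0.39-0.47j, (-0.39+0.47j), (-0.16+0j)]]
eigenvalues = [(0.53+1.65j), (0.53-1.65j), (-4.17+0j)]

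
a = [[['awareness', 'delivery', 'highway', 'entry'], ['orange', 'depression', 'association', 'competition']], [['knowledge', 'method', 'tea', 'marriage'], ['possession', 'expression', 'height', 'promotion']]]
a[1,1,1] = 'expression'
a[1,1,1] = 'expression'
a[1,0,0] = 'knowledge'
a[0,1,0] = 'orange'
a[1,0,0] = 'knowledge'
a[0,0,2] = 'highway'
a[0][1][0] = 'orange'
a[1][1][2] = 'height'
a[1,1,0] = 'possession'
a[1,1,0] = 'possession'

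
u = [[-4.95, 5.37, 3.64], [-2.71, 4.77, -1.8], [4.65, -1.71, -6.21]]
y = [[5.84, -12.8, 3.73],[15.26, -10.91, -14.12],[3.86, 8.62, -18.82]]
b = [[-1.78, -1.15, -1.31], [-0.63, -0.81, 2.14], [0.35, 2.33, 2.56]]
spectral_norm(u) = 11.37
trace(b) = -0.03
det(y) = -420.79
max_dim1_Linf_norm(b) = 2.56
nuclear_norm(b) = 7.64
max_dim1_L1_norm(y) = 40.29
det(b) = 11.40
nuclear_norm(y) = 49.52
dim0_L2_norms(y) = [16.79, 18.9, 23.82]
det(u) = -37.32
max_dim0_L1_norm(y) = 36.67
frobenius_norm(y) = 34.74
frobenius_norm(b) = 4.89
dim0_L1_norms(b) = [2.76, 4.29, 6.01]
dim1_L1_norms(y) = [22.37, 40.29, 31.3]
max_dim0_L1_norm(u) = 12.31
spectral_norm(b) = 4.16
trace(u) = -6.39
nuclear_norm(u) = 17.72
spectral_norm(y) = 27.17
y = b @ u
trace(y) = -23.89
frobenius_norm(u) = 12.77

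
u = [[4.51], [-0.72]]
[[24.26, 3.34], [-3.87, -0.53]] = u @ [[5.38, 0.74]]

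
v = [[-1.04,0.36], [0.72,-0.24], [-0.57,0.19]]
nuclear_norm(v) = 1.47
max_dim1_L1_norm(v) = 1.4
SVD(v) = [[-0.75,-0.66], [0.52,-0.59], [-0.41,0.47]] @ diag([1.4656500977628841, 0.008354096459107216]) @ [[0.95,-0.32], [-0.32,-0.95]]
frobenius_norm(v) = 1.47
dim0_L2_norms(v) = [1.39, 0.47]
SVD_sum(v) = [[-1.04, 0.35], [0.72, -0.24], [-0.57, 0.19]] + [[0.00,0.01], [0.00,0.0], [-0.0,-0.0]]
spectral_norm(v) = 1.47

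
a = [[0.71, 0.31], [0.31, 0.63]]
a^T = [[0.71,0.31], [0.31,0.63]]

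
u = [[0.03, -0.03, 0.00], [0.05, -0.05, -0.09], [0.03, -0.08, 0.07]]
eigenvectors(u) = [[0.24, 0.88, 0.15], [0.88, 0.45, -0.44], [0.42, 0.17, 0.89]]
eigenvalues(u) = [-0.08, 0.01, 0.11]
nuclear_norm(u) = 0.24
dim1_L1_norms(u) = [0.06, 0.19, 0.18]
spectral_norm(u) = 0.12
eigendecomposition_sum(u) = [[0.01, -0.02, -0.01],[0.04, -0.07, -0.04],[0.02, -0.03, -0.02]] + [[0.02, -0.0, -0.00], [0.01, -0.0, -0.00], [0.00, -0.00, -0.0]] + [[0.00, -0.01, 0.02], [-0.00, 0.02, -0.05], [0.01, -0.05, 0.09]]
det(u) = -0.00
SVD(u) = [[-0.25, 0.26, -0.93],[-0.97, -0.09, 0.23],[-0.03, 0.96, 0.27]] @ diag([0.117676113828293, 0.11468332642054517, 0.010003343210612654]) @ [[-0.48, 0.49, 0.72], [0.28, -0.7, 0.66], [-0.83, -0.52, -0.20]]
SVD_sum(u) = [[0.01, -0.01, -0.02], [0.05, -0.06, -0.08], [0.0, -0.0, -0.00]] + [[0.01, -0.02, 0.02], [-0.00, 0.01, -0.01], [0.03, -0.08, 0.07]] + [[0.01, 0.0, 0.00], [-0.0, -0.0, -0.0], [-0.0, -0.0, -0.00]]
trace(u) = 0.05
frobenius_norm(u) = 0.16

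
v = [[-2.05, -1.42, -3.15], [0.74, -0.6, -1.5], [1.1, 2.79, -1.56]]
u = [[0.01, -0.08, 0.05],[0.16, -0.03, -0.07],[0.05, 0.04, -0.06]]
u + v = [[-2.04,-1.5,-3.1],[0.9,-0.63,-1.57],[1.15,2.83,-1.62]]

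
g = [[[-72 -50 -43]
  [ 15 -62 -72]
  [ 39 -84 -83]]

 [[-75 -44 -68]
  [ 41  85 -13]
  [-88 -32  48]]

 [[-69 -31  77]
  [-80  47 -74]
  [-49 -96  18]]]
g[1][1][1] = 85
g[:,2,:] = [[39, -84, -83], [-88, -32, 48], [-49, -96, 18]]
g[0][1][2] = -72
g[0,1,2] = -72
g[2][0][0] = -69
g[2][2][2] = 18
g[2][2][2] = 18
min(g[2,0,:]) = -69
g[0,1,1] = -62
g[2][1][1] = 47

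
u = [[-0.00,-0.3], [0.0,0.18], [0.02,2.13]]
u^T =[[-0.00, 0.00, 0.02], [-0.30, 0.18, 2.13]]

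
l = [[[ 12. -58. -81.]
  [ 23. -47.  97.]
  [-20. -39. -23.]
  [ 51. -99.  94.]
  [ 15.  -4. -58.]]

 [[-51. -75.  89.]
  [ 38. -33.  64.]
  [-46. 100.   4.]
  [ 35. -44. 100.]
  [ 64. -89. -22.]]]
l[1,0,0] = -51.0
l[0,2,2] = -23.0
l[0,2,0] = -20.0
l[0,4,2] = -58.0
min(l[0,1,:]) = -47.0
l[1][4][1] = -89.0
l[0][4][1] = -4.0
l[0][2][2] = -23.0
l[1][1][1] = -33.0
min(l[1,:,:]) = -89.0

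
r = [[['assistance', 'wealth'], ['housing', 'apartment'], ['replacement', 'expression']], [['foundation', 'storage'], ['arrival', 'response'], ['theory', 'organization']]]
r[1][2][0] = 'theory'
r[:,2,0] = ['replacement', 'theory']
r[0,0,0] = 'assistance'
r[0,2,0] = 'replacement'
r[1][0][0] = 'foundation'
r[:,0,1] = ['wealth', 'storage']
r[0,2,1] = 'expression'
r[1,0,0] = 'foundation'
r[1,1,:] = ['arrival', 'response']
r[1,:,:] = [['foundation', 'storage'], ['arrival', 'response'], ['theory', 'organization']]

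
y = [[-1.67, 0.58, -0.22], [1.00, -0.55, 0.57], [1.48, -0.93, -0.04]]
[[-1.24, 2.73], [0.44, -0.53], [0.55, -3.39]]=y @ [[1.23,-1.76], [1.37,0.72], [-0.07,2.86]]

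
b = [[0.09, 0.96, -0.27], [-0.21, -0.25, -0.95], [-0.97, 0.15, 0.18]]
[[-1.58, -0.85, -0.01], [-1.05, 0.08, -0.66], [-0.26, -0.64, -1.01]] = b @ [[0.32,0.52,1.12],  [-1.29,-0.92,0.01],  [1.37,0.04,0.44]]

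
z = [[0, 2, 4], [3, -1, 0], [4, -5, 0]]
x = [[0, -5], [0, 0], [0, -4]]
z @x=[[0, -16], [0, -15], [0, -20]]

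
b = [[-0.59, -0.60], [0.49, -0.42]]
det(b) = 0.54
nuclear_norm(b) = 1.49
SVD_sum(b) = [[-0.64, -0.54], [0.08, 0.07]] + [[0.05, -0.06], [0.41, -0.49]]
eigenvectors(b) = [[(0.74+0j),  (0.74-0j)], [-0.11-0.66j,  (-0.11+0.66j)]]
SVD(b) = [[-0.99,0.12], [0.12,0.99]] @ diag([0.8442429566037883, 0.6417583892906223]) @ [[0.77, 0.64], [0.64, -0.77]]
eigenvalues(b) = [(-0.51+0.54j), (-0.51-0.54j)]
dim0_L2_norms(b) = [0.77, 0.73]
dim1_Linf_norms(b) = [0.6, 0.49]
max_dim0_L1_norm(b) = 1.08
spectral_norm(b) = 0.84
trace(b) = -1.01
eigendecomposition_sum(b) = [[-0.30+0.23j, -0.30-0.28j],[(0.24+0.23j), (-0.21+0.31j)]] + [[(-0.3-0.23j), (-0.3+0.28j)],[(0.24-0.23j), -0.21-0.31j]]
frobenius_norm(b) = 1.06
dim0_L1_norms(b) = [1.08, 1.02]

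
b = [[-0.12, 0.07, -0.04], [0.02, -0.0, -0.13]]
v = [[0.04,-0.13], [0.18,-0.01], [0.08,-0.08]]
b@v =[[0.00, 0.02], [-0.01, 0.01]]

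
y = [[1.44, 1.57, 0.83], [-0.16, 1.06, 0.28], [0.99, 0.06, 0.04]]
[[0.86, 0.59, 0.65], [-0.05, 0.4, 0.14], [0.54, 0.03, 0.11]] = y@[[0.54,0.01,0.08],[0.01,0.39,-0.05],[0.08,-0.05,0.74]]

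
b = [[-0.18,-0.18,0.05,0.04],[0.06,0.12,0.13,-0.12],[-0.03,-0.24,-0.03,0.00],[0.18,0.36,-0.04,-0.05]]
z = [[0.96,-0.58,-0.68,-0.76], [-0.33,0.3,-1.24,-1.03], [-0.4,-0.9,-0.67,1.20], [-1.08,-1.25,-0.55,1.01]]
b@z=[[-0.18,-0.04,0.29,0.42], [0.1,0.03,-0.21,-0.13], [0.06,-0.03,0.34,0.23], [0.12,0.1,-0.51,-0.61]]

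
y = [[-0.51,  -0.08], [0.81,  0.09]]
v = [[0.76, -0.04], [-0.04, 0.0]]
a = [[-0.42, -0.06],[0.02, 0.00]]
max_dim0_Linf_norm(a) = 0.42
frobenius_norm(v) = 0.76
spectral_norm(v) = 0.76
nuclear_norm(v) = 0.76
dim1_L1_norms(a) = [0.48, 0.02]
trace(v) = 0.76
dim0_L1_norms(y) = [1.32, 0.17]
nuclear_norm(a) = 0.43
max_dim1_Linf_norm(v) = 0.76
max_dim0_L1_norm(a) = 0.44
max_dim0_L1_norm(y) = 1.32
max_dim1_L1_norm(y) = 0.9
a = v @ y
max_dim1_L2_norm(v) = 0.76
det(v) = -0.00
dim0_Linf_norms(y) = [0.81, 0.09]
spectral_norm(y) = 0.96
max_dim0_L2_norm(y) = 0.96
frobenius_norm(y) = 0.96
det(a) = 0.00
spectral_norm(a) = 0.42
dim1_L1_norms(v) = [0.8, 0.04]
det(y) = 0.02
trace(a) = -0.42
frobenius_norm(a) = 0.42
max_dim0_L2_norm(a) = 0.42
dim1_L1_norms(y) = [0.59, 0.9]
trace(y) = -0.42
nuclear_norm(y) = 0.98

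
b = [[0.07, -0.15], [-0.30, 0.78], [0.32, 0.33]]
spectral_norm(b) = 0.88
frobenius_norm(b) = 0.97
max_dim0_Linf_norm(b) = 0.78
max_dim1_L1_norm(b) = 1.08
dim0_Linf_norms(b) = [0.32, 0.78]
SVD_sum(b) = [[0.04,-0.16],[-0.19,0.81],[-0.06,0.24]] + [[0.03, 0.01], [-0.11, -0.03], [0.38, 0.09]]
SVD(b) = [[0.18, 0.08], [-0.94, -0.27], [-0.28, 0.96]] @ diag([0.8793721751585397, 0.4047277820423729]) @ [[0.23, -0.97], [0.97, 0.23]]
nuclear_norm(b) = 1.28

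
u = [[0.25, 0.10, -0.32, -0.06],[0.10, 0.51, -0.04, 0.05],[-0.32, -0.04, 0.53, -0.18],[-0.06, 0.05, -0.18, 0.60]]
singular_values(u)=[0.84, 0.57, 0.49, 0.01]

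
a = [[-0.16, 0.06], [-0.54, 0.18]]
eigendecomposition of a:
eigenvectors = [[(-0.3+0.1j),-0.30-0.10j], [(-0.95+0j),(-0.95-0j)]]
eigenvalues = [(0.01+0.06j), (0.01-0.06j)]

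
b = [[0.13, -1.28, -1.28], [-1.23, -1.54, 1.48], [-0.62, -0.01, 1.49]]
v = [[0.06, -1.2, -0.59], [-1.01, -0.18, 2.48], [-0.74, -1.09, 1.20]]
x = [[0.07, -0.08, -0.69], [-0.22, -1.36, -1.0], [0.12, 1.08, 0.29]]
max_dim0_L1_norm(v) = 4.27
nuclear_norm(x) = 2.78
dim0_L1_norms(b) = [1.98, 2.83, 4.25]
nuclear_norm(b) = 4.86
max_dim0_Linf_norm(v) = 2.48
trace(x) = -1.00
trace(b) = 0.08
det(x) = 0.10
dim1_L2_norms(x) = [0.7, 1.7, 1.12]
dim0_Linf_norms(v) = [1.01, 1.2, 2.48]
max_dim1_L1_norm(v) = 3.67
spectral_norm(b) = 2.84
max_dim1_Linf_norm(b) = 1.54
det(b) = -0.26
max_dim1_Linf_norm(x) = 1.36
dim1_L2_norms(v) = [1.34, 2.68, 1.78]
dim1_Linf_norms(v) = [1.2, 2.48, 1.2]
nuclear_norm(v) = 4.75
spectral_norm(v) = 3.11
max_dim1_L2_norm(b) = 2.46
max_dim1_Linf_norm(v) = 2.48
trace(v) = 1.08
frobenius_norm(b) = 3.46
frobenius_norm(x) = 2.16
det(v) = 0.33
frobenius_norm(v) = 3.49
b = v + x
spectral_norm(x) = 2.05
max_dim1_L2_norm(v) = 2.68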